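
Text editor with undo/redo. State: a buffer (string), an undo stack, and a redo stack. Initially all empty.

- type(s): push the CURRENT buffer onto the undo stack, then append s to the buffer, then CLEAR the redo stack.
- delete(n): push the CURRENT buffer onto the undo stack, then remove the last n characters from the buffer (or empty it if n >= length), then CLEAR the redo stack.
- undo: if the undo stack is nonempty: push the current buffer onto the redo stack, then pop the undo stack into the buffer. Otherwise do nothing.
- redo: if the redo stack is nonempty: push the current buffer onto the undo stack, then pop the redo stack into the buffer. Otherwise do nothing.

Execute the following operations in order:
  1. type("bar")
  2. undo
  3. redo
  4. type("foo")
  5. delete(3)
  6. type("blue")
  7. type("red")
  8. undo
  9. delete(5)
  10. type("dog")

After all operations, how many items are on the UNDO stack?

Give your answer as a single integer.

After op 1 (type): buf='bar' undo_depth=1 redo_depth=0
After op 2 (undo): buf='(empty)' undo_depth=0 redo_depth=1
After op 3 (redo): buf='bar' undo_depth=1 redo_depth=0
After op 4 (type): buf='barfoo' undo_depth=2 redo_depth=0
After op 5 (delete): buf='bar' undo_depth=3 redo_depth=0
After op 6 (type): buf='barblue' undo_depth=4 redo_depth=0
After op 7 (type): buf='barbluered' undo_depth=5 redo_depth=0
After op 8 (undo): buf='barblue' undo_depth=4 redo_depth=1
After op 9 (delete): buf='ba' undo_depth=5 redo_depth=0
After op 10 (type): buf='badog' undo_depth=6 redo_depth=0

Answer: 6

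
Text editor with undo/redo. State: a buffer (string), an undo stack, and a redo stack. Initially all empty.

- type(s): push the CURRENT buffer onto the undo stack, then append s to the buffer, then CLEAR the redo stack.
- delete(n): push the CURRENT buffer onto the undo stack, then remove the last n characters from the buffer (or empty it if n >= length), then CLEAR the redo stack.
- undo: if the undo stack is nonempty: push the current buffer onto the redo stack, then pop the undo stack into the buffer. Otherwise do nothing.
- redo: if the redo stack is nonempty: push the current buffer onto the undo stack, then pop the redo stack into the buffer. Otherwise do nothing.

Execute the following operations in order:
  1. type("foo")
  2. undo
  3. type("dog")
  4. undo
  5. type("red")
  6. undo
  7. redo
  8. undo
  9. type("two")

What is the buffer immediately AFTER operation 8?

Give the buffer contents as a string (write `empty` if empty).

After op 1 (type): buf='foo' undo_depth=1 redo_depth=0
After op 2 (undo): buf='(empty)' undo_depth=0 redo_depth=1
After op 3 (type): buf='dog' undo_depth=1 redo_depth=0
After op 4 (undo): buf='(empty)' undo_depth=0 redo_depth=1
After op 5 (type): buf='red' undo_depth=1 redo_depth=0
After op 6 (undo): buf='(empty)' undo_depth=0 redo_depth=1
After op 7 (redo): buf='red' undo_depth=1 redo_depth=0
After op 8 (undo): buf='(empty)' undo_depth=0 redo_depth=1

Answer: empty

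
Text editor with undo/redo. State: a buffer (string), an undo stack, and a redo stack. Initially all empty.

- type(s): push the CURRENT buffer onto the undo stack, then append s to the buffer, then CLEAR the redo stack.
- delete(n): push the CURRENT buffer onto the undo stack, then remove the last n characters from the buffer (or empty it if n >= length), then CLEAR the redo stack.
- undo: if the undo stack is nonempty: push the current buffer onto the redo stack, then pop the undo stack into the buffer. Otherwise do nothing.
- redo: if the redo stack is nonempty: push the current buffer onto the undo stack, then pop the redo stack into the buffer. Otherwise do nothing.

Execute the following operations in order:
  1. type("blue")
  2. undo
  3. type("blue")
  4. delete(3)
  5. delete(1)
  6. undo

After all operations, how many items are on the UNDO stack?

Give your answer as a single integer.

After op 1 (type): buf='blue' undo_depth=1 redo_depth=0
After op 2 (undo): buf='(empty)' undo_depth=0 redo_depth=1
After op 3 (type): buf='blue' undo_depth=1 redo_depth=0
After op 4 (delete): buf='b' undo_depth=2 redo_depth=0
After op 5 (delete): buf='(empty)' undo_depth=3 redo_depth=0
After op 6 (undo): buf='b' undo_depth=2 redo_depth=1

Answer: 2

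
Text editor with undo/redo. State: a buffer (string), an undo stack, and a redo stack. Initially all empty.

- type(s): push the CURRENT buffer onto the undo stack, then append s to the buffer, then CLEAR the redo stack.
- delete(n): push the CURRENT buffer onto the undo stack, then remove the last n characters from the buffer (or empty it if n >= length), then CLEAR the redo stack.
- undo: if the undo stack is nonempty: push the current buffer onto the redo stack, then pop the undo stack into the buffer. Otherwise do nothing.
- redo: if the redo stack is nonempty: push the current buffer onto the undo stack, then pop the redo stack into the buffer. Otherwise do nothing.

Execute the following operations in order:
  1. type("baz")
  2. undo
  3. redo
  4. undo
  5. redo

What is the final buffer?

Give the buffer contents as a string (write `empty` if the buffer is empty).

Answer: baz

Derivation:
After op 1 (type): buf='baz' undo_depth=1 redo_depth=0
After op 2 (undo): buf='(empty)' undo_depth=0 redo_depth=1
After op 3 (redo): buf='baz' undo_depth=1 redo_depth=0
After op 4 (undo): buf='(empty)' undo_depth=0 redo_depth=1
After op 5 (redo): buf='baz' undo_depth=1 redo_depth=0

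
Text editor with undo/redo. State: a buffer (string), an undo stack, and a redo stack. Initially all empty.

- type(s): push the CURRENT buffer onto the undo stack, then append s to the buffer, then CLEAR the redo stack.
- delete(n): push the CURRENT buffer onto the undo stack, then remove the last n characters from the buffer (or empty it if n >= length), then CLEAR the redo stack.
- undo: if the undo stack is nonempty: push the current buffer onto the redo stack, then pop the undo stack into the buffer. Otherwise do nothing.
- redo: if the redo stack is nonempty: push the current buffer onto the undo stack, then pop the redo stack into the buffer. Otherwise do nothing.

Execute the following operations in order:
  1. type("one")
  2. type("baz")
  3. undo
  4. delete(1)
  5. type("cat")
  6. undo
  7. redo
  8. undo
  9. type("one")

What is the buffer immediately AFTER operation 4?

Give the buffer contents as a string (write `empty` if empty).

Answer: on

Derivation:
After op 1 (type): buf='one' undo_depth=1 redo_depth=0
After op 2 (type): buf='onebaz' undo_depth=2 redo_depth=0
After op 3 (undo): buf='one' undo_depth=1 redo_depth=1
After op 4 (delete): buf='on' undo_depth=2 redo_depth=0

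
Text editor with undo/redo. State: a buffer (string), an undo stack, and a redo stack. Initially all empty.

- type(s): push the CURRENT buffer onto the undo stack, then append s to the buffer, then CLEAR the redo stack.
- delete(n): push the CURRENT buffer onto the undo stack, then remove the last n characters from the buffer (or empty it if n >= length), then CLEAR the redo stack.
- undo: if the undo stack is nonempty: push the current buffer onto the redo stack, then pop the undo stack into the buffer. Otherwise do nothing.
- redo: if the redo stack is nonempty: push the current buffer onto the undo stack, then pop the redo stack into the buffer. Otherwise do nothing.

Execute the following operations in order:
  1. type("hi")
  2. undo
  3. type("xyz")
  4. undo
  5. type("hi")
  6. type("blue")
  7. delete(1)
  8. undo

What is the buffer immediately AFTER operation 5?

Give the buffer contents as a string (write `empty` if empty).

After op 1 (type): buf='hi' undo_depth=1 redo_depth=0
After op 2 (undo): buf='(empty)' undo_depth=0 redo_depth=1
After op 3 (type): buf='xyz' undo_depth=1 redo_depth=0
After op 4 (undo): buf='(empty)' undo_depth=0 redo_depth=1
After op 5 (type): buf='hi' undo_depth=1 redo_depth=0

Answer: hi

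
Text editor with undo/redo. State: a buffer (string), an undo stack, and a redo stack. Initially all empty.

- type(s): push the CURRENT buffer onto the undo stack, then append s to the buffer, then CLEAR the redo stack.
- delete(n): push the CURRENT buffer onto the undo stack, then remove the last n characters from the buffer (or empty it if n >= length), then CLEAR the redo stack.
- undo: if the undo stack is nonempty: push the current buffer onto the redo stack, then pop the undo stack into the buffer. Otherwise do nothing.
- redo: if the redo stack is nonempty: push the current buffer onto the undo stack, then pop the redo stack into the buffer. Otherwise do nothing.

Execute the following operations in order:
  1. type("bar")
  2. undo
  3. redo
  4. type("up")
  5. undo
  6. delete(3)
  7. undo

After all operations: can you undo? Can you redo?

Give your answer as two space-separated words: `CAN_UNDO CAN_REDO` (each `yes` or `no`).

Answer: yes yes

Derivation:
After op 1 (type): buf='bar' undo_depth=1 redo_depth=0
After op 2 (undo): buf='(empty)' undo_depth=0 redo_depth=1
After op 3 (redo): buf='bar' undo_depth=1 redo_depth=0
After op 4 (type): buf='barup' undo_depth=2 redo_depth=0
After op 5 (undo): buf='bar' undo_depth=1 redo_depth=1
After op 6 (delete): buf='(empty)' undo_depth=2 redo_depth=0
After op 7 (undo): buf='bar' undo_depth=1 redo_depth=1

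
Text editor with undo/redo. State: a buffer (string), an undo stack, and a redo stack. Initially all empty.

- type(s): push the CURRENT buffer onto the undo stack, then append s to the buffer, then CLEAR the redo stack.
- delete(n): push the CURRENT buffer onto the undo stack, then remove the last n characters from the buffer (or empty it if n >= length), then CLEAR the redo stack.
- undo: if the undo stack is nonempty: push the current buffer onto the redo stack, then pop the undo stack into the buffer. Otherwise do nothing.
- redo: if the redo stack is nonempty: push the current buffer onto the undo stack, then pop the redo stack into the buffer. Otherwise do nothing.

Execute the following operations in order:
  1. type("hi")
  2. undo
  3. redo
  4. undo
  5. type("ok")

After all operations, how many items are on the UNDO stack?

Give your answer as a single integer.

Answer: 1

Derivation:
After op 1 (type): buf='hi' undo_depth=1 redo_depth=0
After op 2 (undo): buf='(empty)' undo_depth=0 redo_depth=1
After op 3 (redo): buf='hi' undo_depth=1 redo_depth=0
After op 4 (undo): buf='(empty)' undo_depth=0 redo_depth=1
After op 5 (type): buf='ok' undo_depth=1 redo_depth=0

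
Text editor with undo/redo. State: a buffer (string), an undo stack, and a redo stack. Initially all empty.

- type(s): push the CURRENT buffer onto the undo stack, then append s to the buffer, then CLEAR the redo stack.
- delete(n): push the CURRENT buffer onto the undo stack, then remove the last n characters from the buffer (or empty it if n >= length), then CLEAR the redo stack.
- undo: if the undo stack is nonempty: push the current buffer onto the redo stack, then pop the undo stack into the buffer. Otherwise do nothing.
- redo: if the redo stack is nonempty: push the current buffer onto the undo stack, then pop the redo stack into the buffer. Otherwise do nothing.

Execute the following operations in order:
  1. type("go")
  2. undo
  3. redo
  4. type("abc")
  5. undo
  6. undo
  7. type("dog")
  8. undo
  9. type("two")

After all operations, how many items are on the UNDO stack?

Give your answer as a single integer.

After op 1 (type): buf='go' undo_depth=1 redo_depth=0
After op 2 (undo): buf='(empty)' undo_depth=0 redo_depth=1
After op 3 (redo): buf='go' undo_depth=1 redo_depth=0
After op 4 (type): buf='goabc' undo_depth=2 redo_depth=0
After op 5 (undo): buf='go' undo_depth=1 redo_depth=1
After op 6 (undo): buf='(empty)' undo_depth=0 redo_depth=2
After op 7 (type): buf='dog' undo_depth=1 redo_depth=0
After op 8 (undo): buf='(empty)' undo_depth=0 redo_depth=1
After op 9 (type): buf='two' undo_depth=1 redo_depth=0

Answer: 1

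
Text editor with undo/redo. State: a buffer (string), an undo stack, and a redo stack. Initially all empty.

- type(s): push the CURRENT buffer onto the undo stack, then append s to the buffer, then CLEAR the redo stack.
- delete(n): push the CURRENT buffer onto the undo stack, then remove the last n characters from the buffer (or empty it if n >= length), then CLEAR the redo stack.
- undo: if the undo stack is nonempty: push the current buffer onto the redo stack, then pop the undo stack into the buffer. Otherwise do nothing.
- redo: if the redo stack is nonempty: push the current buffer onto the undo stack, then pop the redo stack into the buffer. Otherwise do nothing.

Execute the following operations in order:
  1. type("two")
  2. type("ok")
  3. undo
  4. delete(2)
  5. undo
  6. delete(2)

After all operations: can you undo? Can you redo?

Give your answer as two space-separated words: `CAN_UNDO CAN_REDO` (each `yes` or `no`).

After op 1 (type): buf='two' undo_depth=1 redo_depth=0
After op 2 (type): buf='twook' undo_depth=2 redo_depth=0
After op 3 (undo): buf='two' undo_depth=1 redo_depth=1
After op 4 (delete): buf='t' undo_depth=2 redo_depth=0
After op 5 (undo): buf='two' undo_depth=1 redo_depth=1
After op 6 (delete): buf='t' undo_depth=2 redo_depth=0

Answer: yes no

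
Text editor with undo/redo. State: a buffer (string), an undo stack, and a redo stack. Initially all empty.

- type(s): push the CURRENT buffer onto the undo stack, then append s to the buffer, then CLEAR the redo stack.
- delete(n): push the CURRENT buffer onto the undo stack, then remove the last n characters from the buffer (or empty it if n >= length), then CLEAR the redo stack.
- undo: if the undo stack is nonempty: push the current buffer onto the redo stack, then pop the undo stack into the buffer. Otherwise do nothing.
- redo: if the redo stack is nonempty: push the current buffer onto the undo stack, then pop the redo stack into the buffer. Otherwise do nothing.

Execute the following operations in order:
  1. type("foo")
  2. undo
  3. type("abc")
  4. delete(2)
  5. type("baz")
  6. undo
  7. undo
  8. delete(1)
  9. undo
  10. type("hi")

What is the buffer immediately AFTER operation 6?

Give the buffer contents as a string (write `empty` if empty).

After op 1 (type): buf='foo' undo_depth=1 redo_depth=0
After op 2 (undo): buf='(empty)' undo_depth=0 redo_depth=1
After op 3 (type): buf='abc' undo_depth=1 redo_depth=0
After op 4 (delete): buf='a' undo_depth=2 redo_depth=0
After op 5 (type): buf='abaz' undo_depth=3 redo_depth=0
After op 6 (undo): buf='a' undo_depth=2 redo_depth=1

Answer: a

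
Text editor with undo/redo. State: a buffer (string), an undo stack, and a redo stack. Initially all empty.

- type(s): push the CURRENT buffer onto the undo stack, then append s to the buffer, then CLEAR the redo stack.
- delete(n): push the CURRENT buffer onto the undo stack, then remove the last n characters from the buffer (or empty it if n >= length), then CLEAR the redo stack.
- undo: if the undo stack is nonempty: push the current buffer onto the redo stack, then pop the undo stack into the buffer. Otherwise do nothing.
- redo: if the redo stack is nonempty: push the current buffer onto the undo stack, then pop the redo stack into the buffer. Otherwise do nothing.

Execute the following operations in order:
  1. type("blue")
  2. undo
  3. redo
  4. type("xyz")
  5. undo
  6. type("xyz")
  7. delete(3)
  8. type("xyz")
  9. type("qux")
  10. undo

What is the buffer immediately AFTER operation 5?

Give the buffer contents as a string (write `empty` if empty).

Answer: blue

Derivation:
After op 1 (type): buf='blue' undo_depth=1 redo_depth=0
After op 2 (undo): buf='(empty)' undo_depth=0 redo_depth=1
After op 3 (redo): buf='blue' undo_depth=1 redo_depth=0
After op 4 (type): buf='bluexyz' undo_depth=2 redo_depth=0
After op 5 (undo): buf='blue' undo_depth=1 redo_depth=1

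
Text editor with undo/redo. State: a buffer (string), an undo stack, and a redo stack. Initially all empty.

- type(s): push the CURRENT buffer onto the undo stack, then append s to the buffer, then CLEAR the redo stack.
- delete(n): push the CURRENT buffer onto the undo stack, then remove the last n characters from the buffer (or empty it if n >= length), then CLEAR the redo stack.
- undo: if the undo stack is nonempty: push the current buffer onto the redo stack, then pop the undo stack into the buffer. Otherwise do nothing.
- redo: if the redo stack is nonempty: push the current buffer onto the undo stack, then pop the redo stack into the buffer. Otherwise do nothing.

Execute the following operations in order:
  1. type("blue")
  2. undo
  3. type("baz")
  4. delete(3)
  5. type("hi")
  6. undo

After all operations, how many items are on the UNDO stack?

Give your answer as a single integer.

After op 1 (type): buf='blue' undo_depth=1 redo_depth=0
After op 2 (undo): buf='(empty)' undo_depth=0 redo_depth=1
After op 3 (type): buf='baz' undo_depth=1 redo_depth=0
After op 4 (delete): buf='(empty)' undo_depth=2 redo_depth=0
After op 5 (type): buf='hi' undo_depth=3 redo_depth=0
After op 6 (undo): buf='(empty)' undo_depth=2 redo_depth=1

Answer: 2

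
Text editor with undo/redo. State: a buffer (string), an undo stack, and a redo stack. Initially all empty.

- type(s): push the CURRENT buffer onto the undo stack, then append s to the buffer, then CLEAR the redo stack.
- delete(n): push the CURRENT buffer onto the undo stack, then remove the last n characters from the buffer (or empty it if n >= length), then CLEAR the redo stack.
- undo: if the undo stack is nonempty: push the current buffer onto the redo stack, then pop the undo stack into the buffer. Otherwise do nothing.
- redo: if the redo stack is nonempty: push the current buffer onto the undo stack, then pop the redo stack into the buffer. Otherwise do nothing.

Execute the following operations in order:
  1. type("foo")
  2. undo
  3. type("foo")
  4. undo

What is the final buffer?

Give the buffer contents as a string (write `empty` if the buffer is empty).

After op 1 (type): buf='foo' undo_depth=1 redo_depth=0
After op 2 (undo): buf='(empty)' undo_depth=0 redo_depth=1
After op 3 (type): buf='foo' undo_depth=1 redo_depth=0
After op 4 (undo): buf='(empty)' undo_depth=0 redo_depth=1

Answer: empty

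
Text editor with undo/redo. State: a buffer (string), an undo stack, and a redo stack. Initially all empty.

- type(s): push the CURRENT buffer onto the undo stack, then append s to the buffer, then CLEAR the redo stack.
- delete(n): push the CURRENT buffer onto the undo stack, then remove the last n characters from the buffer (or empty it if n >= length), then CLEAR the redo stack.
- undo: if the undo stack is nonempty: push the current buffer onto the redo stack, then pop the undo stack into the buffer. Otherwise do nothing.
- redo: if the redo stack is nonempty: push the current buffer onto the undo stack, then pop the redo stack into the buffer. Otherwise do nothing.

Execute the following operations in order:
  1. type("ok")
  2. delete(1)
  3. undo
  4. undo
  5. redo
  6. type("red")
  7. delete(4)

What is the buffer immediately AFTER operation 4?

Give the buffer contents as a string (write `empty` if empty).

After op 1 (type): buf='ok' undo_depth=1 redo_depth=0
After op 2 (delete): buf='o' undo_depth=2 redo_depth=0
After op 3 (undo): buf='ok' undo_depth=1 redo_depth=1
After op 4 (undo): buf='(empty)' undo_depth=0 redo_depth=2

Answer: empty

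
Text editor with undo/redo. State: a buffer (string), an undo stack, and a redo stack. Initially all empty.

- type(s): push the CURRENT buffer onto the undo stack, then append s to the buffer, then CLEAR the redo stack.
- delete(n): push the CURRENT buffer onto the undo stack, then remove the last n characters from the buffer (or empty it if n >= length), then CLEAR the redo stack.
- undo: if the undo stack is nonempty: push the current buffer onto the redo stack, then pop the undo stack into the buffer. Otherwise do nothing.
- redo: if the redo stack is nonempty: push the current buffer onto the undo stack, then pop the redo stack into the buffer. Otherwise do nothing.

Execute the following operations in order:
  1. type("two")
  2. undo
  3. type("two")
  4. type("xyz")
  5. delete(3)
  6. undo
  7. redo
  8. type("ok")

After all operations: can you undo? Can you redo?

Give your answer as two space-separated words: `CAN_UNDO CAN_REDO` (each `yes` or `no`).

Answer: yes no

Derivation:
After op 1 (type): buf='two' undo_depth=1 redo_depth=0
After op 2 (undo): buf='(empty)' undo_depth=0 redo_depth=1
After op 3 (type): buf='two' undo_depth=1 redo_depth=0
After op 4 (type): buf='twoxyz' undo_depth=2 redo_depth=0
After op 5 (delete): buf='two' undo_depth=3 redo_depth=0
After op 6 (undo): buf='twoxyz' undo_depth=2 redo_depth=1
After op 7 (redo): buf='two' undo_depth=3 redo_depth=0
After op 8 (type): buf='twook' undo_depth=4 redo_depth=0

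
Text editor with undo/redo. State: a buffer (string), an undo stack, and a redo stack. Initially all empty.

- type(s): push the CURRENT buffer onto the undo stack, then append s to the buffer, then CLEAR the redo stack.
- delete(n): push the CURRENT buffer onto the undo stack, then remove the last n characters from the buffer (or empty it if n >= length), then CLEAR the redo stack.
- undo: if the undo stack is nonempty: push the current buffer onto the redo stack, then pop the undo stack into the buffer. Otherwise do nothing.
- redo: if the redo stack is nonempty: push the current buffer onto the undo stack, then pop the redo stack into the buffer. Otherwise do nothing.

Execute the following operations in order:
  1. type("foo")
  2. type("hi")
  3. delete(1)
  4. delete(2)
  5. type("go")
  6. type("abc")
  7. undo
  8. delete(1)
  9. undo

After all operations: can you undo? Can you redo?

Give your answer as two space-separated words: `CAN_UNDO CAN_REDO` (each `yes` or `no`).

Answer: yes yes

Derivation:
After op 1 (type): buf='foo' undo_depth=1 redo_depth=0
After op 2 (type): buf='foohi' undo_depth=2 redo_depth=0
After op 3 (delete): buf='fooh' undo_depth=3 redo_depth=0
After op 4 (delete): buf='fo' undo_depth=4 redo_depth=0
After op 5 (type): buf='fogo' undo_depth=5 redo_depth=0
After op 6 (type): buf='fogoabc' undo_depth=6 redo_depth=0
After op 7 (undo): buf='fogo' undo_depth=5 redo_depth=1
After op 8 (delete): buf='fog' undo_depth=6 redo_depth=0
After op 9 (undo): buf='fogo' undo_depth=5 redo_depth=1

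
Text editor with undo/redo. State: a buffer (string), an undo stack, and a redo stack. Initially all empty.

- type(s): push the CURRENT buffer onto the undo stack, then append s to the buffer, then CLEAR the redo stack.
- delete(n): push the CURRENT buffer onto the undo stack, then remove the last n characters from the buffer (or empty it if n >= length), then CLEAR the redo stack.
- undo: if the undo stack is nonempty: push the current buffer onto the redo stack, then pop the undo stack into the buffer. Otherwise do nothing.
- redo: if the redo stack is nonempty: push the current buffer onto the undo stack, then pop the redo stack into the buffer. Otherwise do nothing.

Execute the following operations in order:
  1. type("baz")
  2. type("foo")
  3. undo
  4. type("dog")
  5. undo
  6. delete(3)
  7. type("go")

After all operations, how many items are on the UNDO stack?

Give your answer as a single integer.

Answer: 3

Derivation:
After op 1 (type): buf='baz' undo_depth=1 redo_depth=0
After op 2 (type): buf='bazfoo' undo_depth=2 redo_depth=0
After op 3 (undo): buf='baz' undo_depth=1 redo_depth=1
After op 4 (type): buf='bazdog' undo_depth=2 redo_depth=0
After op 5 (undo): buf='baz' undo_depth=1 redo_depth=1
After op 6 (delete): buf='(empty)' undo_depth=2 redo_depth=0
After op 7 (type): buf='go' undo_depth=3 redo_depth=0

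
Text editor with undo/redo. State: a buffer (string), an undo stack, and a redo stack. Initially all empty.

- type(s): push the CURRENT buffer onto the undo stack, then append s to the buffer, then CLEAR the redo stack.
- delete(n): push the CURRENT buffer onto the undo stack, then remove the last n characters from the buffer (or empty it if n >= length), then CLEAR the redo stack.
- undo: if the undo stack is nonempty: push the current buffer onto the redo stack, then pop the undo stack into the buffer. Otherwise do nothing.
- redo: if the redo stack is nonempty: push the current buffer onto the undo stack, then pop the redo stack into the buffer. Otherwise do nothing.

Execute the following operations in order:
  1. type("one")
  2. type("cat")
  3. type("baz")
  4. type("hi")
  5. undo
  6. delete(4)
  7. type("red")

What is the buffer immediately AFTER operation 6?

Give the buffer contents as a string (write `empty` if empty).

After op 1 (type): buf='one' undo_depth=1 redo_depth=0
After op 2 (type): buf='onecat' undo_depth=2 redo_depth=0
After op 3 (type): buf='onecatbaz' undo_depth=3 redo_depth=0
After op 4 (type): buf='onecatbazhi' undo_depth=4 redo_depth=0
After op 5 (undo): buf='onecatbaz' undo_depth=3 redo_depth=1
After op 6 (delete): buf='oneca' undo_depth=4 redo_depth=0

Answer: oneca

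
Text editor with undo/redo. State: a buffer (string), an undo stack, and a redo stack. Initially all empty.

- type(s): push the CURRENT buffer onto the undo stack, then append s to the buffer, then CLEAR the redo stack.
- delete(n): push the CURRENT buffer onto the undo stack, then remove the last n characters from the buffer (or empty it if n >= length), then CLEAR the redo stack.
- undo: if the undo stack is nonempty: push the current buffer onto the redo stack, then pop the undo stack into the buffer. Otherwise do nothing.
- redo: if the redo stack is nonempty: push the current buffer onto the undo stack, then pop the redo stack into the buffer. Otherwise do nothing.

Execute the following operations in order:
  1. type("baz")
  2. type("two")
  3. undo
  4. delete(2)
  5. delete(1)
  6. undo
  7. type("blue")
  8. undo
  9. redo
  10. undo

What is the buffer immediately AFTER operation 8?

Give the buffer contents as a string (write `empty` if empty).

After op 1 (type): buf='baz' undo_depth=1 redo_depth=0
After op 2 (type): buf='baztwo' undo_depth=2 redo_depth=0
After op 3 (undo): buf='baz' undo_depth=1 redo_depth=1
After op 4 (delete): buf='b' undo_depth=2 redo_depth=0
After op 5 (delete): buf='(empty)' undo_depth=3 redo_depth=0
After op 6 (undo): buf='b' undo_depth=2 redo_depth=1
After op 7 (type): buf='bblue' undo_depth=3 redo_depth=0
After op 8 (undo): buf='b' undo_depth=2 redo_depth=1

Answer: b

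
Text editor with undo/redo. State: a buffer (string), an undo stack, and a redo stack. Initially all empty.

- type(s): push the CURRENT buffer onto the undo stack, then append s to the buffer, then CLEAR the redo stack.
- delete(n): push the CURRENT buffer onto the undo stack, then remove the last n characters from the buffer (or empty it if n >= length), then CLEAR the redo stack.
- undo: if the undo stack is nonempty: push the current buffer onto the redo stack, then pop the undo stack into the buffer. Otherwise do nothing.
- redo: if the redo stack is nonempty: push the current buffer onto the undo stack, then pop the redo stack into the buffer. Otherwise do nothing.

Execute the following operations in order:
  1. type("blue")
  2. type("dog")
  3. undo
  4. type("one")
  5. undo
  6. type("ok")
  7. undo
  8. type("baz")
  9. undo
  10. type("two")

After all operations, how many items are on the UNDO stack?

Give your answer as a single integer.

After op 1 (type): buf='blue' undo_depth=1 redo_depth=0
After op 2 (type): buf='bluedog' undo_depth=2 redo_depth=0
After op 3 (undo): buf='blue' undo_depth=1 redo_depth=1
After op 4 (type): buf='blueone' undo_depth=2 redo_depth=0
After op 5 (undo): buf='blue' undo_depth=1 redo_depth=1
After op 6 (type): buf='blueok' undo_depth=2 redo_depth=0
After op 7 (undo): buf='blue' undo_depth=1 redo_depth=1
After op 8 (type): buf='bluebaz' undo_depth=2 redo_depth=0
After op 9 (undo): buf='blue' undo_depth=1 redo_depth=1
After op 10 (type): buf='bluetwo' undo_depth=2 redo_depth=0

Answer: 2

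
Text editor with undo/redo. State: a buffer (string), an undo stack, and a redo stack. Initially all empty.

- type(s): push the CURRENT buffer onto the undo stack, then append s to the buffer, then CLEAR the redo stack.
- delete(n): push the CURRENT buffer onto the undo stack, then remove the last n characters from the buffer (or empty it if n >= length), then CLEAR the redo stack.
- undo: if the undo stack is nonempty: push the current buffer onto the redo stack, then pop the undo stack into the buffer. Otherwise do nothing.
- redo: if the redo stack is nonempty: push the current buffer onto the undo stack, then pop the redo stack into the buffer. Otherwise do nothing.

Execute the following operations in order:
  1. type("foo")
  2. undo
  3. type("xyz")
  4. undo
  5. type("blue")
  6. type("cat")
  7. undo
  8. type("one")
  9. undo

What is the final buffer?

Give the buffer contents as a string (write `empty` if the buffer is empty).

After op 1 (type): buf='foo' undo_depth=1 redo_depth=0
After op 2 (undo): buf='(empty)' undo_depth=0 redo_depth=1
After op 3 (type): buf='xyz' undo_depth=1 redo_depth=0
After op 4 (undo): buf='(empty)' undo_depth=0 redo_depth=1
After op 5 (type): buf='blue' undo_depth=1 redo_depth=0
After op 6 (type): buf='bluecat' undo_depth=2 redo_depth=0
After op 7 (undo): buf='blue' undo_depth=1 redo_depth=1
After op 8 (type): buf='blueone' undo_depth=2 redo_depth=0
After op 9 (undo): buf='blue' undo_depth=1 redo_depth=1

Answer: blue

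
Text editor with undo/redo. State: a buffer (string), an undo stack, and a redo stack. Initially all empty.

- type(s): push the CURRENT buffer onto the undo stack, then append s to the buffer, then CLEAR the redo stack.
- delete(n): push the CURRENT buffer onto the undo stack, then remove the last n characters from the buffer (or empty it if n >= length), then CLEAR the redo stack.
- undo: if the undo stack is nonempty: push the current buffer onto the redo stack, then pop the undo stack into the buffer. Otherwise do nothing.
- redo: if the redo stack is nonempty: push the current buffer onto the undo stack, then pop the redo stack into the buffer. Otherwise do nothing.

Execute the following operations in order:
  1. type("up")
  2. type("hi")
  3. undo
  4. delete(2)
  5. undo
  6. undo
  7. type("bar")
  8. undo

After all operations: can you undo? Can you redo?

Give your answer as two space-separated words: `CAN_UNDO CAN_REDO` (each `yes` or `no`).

After op 1 (type): buf='up' undo_depth=1 redo_depth=0
After op 2 (type): buf='uphi' undo_depth=2 redo_depth=0
After op 3 (undo): buf='up' undo_depth=1 redo_depth=1
After op 4 (delete): buf='(empty)' undo_depth=2 redo_depth=0
After op 5 (undo): buf='up' undo_depth=1 redo_depth=1
After op 6 (undo): buf='(empty)' undo_depth=0 redo_depth=2
After op 7 (type): buf='bar' undo_depth=1 redo_depth=0
After op 8 (undo): buf='(empty)' undo_depth=0 redo_depth=1

Answer: no yes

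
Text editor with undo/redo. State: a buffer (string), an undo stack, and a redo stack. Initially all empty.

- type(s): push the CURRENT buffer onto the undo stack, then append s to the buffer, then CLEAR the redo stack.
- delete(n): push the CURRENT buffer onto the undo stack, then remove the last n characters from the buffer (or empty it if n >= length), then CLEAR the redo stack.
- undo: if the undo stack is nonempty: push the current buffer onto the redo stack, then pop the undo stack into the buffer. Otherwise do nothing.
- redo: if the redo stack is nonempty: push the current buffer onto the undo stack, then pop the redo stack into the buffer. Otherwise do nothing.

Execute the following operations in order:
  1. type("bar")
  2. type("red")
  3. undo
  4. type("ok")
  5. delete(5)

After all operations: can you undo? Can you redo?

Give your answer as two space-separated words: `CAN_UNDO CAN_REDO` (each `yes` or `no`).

Answer: yes no

Derivation:
After op 1 (type): buf='bar' undo_depth=1 redo_depth=0
After op 2 (type): buf='barred' undo_depth=2 redo_depth=0
After op 3 (undo): buf='bar' undo_depth=1 redo_depth=1
After op 4 (type): buf='barok' undo_depth=2 redo_depth=0
After op 5 (delete): buf='(empty)' undo_depth=3 redo_depth=0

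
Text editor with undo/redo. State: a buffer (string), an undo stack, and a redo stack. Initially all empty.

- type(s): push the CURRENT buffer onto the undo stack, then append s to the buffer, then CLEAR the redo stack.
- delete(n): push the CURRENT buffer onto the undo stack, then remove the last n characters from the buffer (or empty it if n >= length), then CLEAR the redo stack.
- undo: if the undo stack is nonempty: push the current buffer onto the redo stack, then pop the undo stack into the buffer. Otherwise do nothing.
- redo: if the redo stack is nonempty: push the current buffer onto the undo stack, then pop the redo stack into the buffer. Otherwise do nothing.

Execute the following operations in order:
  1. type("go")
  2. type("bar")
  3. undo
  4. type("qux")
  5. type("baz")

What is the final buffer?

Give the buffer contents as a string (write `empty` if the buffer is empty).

Answer: goquxbaz

Derivation:
After op 1 (type): buf='go' undo_depth=1 redo_depth=0
After op 2 (type): buf='gobar' undo_depth=2 redo_depth=0
After op 3 (undo): buf='go' undo_depth=1 redo_depth=1
After op 4 (type): buf='goqux' undo_depth=2 redo_depth=0
After op 5 (type): buf='goquxbaz' undo_depth=3 redo_depth=0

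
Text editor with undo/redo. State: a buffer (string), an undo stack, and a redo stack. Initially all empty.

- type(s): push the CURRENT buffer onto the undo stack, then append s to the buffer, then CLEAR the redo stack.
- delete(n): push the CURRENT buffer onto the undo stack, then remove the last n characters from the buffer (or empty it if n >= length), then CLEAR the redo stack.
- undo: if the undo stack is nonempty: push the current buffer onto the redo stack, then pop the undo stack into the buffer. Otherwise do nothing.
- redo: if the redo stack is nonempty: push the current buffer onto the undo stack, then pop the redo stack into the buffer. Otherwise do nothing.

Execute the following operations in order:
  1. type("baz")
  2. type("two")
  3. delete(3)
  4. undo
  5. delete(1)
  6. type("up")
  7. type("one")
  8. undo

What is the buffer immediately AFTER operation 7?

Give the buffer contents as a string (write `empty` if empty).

After op 1 (type): buf='baz' undo_depth=1 redo_depth=0
After op 2 (type): buf='baztwo' undo_depth=2 redo_depth=0
After op 3 (delete): buf='baz' undo_depth=3 redo_depth=0
After op 4 (undo): buf='baztwo' undo_depth=2 redo_depth=1
After op 5 (delete): buf='baztw' undo_depth=3 redo_depth=0
After op 6 (type): buf='baztwup' undo_depth=4 redo_depth=0
After op 7 (type): buf='baztwupone' undo_depth=5 redo_depth=0

Answer: baztwupone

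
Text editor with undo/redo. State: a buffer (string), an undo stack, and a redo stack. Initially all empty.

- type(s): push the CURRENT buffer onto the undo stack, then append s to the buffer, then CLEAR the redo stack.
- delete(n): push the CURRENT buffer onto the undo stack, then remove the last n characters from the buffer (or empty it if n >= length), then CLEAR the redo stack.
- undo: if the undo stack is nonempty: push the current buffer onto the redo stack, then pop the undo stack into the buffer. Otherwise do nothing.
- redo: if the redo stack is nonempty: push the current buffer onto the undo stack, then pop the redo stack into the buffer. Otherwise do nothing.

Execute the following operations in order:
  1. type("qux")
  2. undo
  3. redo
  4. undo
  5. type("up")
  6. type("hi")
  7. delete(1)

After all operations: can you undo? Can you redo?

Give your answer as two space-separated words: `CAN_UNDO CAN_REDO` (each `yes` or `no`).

Answer: yes no

Derivation:
After op 1 (type): buf='qux' undo_depth=1 redo_depth=0
After op 2 (undo): buf='(empty)' undo_depth=0 redo_depth=1
After op 3 (redo): buf='qux' undo_depth=1 redo_depth=0
After op 4 (undo): buf='(empty)' undo_depth=0 redo_depth=1
After op 5 (type): buf='up' undo_depth=1 redo_depth=0
After op 6 (type): buf='uphi' undo_depth=2 redo_depth=0
After op 7 (delete): buf='uph' undo_depth=3 redo_depth=0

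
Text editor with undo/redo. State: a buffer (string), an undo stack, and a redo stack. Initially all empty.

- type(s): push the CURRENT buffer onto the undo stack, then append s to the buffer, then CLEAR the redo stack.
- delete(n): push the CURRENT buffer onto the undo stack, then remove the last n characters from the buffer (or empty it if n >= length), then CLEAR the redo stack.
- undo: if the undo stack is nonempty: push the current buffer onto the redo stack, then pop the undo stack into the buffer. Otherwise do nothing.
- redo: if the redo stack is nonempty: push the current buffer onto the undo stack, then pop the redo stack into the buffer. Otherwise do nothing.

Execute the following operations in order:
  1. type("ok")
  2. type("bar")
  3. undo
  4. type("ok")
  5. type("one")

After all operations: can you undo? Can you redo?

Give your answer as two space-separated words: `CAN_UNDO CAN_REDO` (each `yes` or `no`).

After op 1 (type): buf='ok' undo_depth=1 redo_depth=0
After op 2 (type): buf='okbar' undo_depth=2 redo_depth=0
After op 3 (undo): buf='ok' undo_depth=1 redo_depth=1
After op 4 (type): buf='okok' undo_depth=2 redo_depth=0
After op 5 (type): buf='okokone' undo_depth=3 redo_depth=0

Answer: yes no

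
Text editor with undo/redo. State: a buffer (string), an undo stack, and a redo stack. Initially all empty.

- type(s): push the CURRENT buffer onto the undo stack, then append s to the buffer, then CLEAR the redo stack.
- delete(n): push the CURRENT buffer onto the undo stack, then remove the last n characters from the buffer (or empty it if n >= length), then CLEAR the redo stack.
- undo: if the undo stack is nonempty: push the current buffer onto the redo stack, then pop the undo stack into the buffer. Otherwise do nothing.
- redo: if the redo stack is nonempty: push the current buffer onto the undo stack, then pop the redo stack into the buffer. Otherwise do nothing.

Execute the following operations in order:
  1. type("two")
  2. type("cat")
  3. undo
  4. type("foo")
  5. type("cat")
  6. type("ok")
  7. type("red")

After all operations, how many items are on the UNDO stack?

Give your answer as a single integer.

After op 1 (type): buf='two' undo_depth=1 redo_depth=0
After op 2 (type): buf='twocat' undo_depth=2 redo_depth=0
After op 3 (undo): buf='two' undo_depth=1 redo_depth=1
After op 4 (type): buf='twofoo' undo_depth=2 redo_depth=0
After op 5 (type): buf='twofoocat' undo_depth=3 redo_depth=0
After op 6 (type): buf='twofoocatok' undo_depth=4 redo_depth=0
After op 7 (type): buf='twofoocatokred' undo_depth=5 redo_depth=0

Answer: 5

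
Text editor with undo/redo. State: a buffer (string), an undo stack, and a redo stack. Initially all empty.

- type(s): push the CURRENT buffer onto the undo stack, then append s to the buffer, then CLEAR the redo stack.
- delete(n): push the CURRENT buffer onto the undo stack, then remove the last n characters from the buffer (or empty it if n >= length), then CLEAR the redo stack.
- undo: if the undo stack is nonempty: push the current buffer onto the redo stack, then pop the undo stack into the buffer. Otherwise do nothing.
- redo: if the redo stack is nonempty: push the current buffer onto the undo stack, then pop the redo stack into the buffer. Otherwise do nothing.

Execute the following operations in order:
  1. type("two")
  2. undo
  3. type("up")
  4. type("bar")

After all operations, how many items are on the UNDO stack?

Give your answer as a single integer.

Answer: 2

Derivation:
After op 1 (type): buf='two' undo_depth=1 redo_depth=0
After op 2 (undo): buf='(empty)' undo_depth=0 redo_depth=1
After op 3 (type): buf='up' undo_depth=1 redo_depth=0
After op 4 (type): buf='upbar' undo_depth=2 redo_depth=0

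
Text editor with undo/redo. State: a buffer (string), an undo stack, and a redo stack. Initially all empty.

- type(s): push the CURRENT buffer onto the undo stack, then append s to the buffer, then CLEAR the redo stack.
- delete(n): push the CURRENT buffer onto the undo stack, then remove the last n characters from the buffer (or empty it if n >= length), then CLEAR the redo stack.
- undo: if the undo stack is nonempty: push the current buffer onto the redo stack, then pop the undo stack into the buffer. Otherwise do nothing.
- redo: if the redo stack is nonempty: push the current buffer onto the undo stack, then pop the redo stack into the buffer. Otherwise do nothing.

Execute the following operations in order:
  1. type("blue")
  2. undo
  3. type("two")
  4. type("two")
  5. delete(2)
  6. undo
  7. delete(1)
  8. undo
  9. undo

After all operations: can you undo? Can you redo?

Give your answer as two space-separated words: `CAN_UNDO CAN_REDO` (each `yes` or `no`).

Answer: yes yes

Derivation:
After op 1 (type): buf='blue' undo_depth=1 redo_depth=0
After op 2 (undo): buf='(empty)' undo_depth=0 redo_depth=1
After op 3 (type): buf='two' undo_depth=1 redo_depth=0
After op 4 (type): buf='twotwo' undo_depth=2 redo_depth=0
After op 5 (delete): buf='twot' undo_depth=3 redo_depth=0
After op 6 (undo): buf='twotwo' undo_depth=2 redo_depth=1
After op 7 (delete): buf='twotw' undo_depth=3 redo_depth=0
After op 8 (undo): buf='twotwo' undo_depth=2 redo_depth=1
After op 9 (undo): buf='two' undo_depth=1 redo_depth=2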